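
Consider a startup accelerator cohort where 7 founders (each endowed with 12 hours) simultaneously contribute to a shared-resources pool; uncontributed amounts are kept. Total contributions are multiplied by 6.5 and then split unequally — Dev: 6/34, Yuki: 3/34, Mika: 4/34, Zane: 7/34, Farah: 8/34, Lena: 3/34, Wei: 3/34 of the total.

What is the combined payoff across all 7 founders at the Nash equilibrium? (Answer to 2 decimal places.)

Player j's private return per contributed unit is 6.5 × (j's share). Contributing is weakly dominant for j when that share is at least 1/6.5 = 0.1538, and contributing 0 is dominant otherwise.
Dev, Zane and Farah are above the threshold, contributing 12 each; the remaining 4 contribute 0. Total contributed: 36.
The shared-resources pool pays out 6.5 × 36 = 234.00 in total (split across the unequal shares, but the aggregate is all that matters for the group sum).
The 4 free-riders keep 12 each, adding 48. Group total = 48 + 234.00 = 282.00.

282.00 hours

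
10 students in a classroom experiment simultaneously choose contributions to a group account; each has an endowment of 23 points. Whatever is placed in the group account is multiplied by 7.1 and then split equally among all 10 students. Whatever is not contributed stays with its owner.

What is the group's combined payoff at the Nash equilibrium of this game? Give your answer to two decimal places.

Each contributed unit returns 7.1/10 = 0.7100 to its contributor — below 1 — so contributing 0 is dominant for every player. At the Nash equilibrium everyone keeps their 23, and the group total is 10 × 23 = 230.

230.00 points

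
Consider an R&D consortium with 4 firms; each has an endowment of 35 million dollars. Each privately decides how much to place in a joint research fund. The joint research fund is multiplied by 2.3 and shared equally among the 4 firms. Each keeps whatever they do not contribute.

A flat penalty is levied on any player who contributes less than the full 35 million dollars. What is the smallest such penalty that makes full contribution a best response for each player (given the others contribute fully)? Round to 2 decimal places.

14.88 million dollars

Given the others contribute fully, the best deviation is to contribute 0 (any partial contribution still incurs the fine and gives up units whose private return 0.5750 is below 1).
Deviating from 35 to 0 saves 35 million dollars but forfeits the deviator's share of the drop in the joint research fund: 2.3/4 × 35 = 20.12.
So the deviation gain is 35 − 20.12 = 14.88, and the fine must be at least 14.88 million dollars to wipe it out.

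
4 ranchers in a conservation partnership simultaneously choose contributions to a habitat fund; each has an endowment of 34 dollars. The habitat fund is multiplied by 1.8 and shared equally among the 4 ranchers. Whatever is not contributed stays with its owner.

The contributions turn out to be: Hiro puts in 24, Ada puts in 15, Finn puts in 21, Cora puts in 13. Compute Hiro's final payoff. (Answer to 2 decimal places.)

42.85 dollars

Total contributed: 24 + 15 + 21 + 13 = 73.
Each receives 1.8 × 73 / 4 = 32.85 from the habitat fund.
Hiro keeps 34 − 24 = 10, so Hiro's payoff is 10 + 32.85 = 42.85.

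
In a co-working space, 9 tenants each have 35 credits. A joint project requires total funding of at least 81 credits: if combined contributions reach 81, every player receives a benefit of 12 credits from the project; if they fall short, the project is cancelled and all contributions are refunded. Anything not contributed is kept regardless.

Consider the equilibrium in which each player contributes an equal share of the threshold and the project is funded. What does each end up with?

Equal share of the threshold: 81/9 = 9.
At this profile no one gains by cutting their contribution: any cut drops the total below 81, the project is cancelled, contributions are refunded, and the deviator ends with 35, which is less than 35 − 9 + 12 = 38. Contributing more than 9 just wastes the excess. So contributing exactly 9 is a best response.
Each player's payoff: 35 − 9 + 12 = 38.

38 credits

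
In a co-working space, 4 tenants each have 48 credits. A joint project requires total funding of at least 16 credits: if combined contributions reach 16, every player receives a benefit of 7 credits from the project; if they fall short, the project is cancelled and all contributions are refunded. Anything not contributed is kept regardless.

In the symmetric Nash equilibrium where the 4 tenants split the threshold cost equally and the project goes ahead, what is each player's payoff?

51 credits

Equal share of the threshold: 16/4 = 4.
At this profile no one gains by cutting their contribution: any cut drops the total below 16, the project is cancelled, contributions are refunded, and the deviator ends with 48, which is less than 48 − 4 + 7 = 51. Contributing more than 4 just wastes the excess. So contributing exactly 4 is a best response.
Each player's payoff: 48 − 4 + 7 = 51.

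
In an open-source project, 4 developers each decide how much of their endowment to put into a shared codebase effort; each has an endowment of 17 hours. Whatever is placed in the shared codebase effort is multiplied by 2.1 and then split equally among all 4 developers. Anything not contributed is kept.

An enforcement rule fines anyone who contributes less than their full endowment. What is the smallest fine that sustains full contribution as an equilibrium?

8.08 hours

Given the others contribute fully, the best deviation is to contribute 0 (any partial contribution still incurs the fine and gives up units whose private return 0.5250 is below 1).
Deviating from 17 to 0 saves 17 hours but forfeits the deviator's share of the drop in the shared codebase effort: 2.1/4 × 17 = 8.92.
So the deviation gain is 17 − 8.92 = 8.08, and the fine must be at least 8.08 hours to wipe it out.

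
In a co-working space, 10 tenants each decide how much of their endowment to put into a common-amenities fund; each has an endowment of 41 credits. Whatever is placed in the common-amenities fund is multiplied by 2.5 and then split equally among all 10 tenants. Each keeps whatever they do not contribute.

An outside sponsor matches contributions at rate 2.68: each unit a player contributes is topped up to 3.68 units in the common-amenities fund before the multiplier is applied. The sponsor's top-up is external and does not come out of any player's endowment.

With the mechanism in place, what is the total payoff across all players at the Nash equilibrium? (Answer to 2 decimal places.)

410.00 credits

With the mechanism, a contributed unit returns 2.5 × 3.68 / 10 = 0.9200 per unit of net cost — still below 1 — so contributing 0 remains dominant for every player.
At the Nash equilibrium no one contributes; group total payoff = 10 × 41 = 410.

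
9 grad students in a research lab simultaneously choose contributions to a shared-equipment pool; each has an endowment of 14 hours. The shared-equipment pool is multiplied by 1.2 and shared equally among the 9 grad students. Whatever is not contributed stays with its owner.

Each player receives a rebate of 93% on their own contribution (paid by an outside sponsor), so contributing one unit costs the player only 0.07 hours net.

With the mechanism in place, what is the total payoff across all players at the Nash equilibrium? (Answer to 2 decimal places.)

268.38 hours

Under the mechanism each unit contributed yields (1.2/9) / 0.07 = 1.9048 back to its contributor per unit of net cost, which exceeds 1, making full contribution the dominant choice for everyone.
So the Nash equilibrium is full contribution by all 9; the group earns 9 × (14 × 0.93 + 1.2 × 14) = 268.38.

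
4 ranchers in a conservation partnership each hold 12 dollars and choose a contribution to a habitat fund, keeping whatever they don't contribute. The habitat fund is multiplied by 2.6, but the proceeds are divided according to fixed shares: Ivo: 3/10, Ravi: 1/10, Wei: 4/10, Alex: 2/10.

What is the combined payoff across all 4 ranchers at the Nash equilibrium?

A player with share s gets back 2.6·s per unit contributed, so full contribution is dominant for anyone with s > 1/2.6 = 0.3846 and zero contribution is dominant for anyone below.
The only share above 0.3846 is Wei's 4/10, contributing 12; the remaining 3 contribute 0. Total contributed: 12.
The habitat fund pays out 2.6 × 12 = 31.20 in total (split across the unequal shares, but the aggregate is all that matters for the group sum).
The 3 free-riders keep 12 each, adding 36. Group total = 36 + 31.20 = 67.20.

67.20 dollars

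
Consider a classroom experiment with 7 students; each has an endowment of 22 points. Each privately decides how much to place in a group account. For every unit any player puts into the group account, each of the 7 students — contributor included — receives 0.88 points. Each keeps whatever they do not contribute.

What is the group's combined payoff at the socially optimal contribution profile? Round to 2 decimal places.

948.64 points

Each contributed unit returns 6.160 to the group as a whole (0.88 to each of 7 players), which exceeds 1, so the social optimum is full contribution: group total = 6.160 × 154 = 948.64.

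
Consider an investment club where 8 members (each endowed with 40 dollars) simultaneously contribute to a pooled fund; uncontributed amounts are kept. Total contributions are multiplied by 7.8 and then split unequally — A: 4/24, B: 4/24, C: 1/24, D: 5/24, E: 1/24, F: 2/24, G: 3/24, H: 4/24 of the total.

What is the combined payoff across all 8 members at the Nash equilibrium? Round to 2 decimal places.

1408.00 dollars

For player j, contributing a unit is worthwhile iff 7.8 × (j's share) ≥ 1, i.e. iff j's share is at least 0.1282.
A, B, D and H are above the threshold, contributing 40 each; the remaining 4 contribute 0. Total contributed: 160.
The pooled fund pays out 7.8 × 160 = 1248.00 in total (split across the unequal shares, but the aggregate is all that matters for the group sum).
The 4 free-riders keep 40 each, adding 160. Group total = 160 + 1248.00 = 1408.00.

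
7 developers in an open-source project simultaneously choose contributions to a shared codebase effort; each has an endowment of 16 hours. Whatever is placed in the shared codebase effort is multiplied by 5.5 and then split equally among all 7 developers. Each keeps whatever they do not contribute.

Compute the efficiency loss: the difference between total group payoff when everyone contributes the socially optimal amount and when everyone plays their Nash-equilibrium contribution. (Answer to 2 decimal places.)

Each contributed unit returns 5.5/7 = 0.7857 to its contributor — below 1 — so contributing 0 is dominant for every player. At the Nash equilibrium everyone keeps their 16, and the group total is 7 × 16 = 112.
Each contributed unit returns 5.500 to the group as a whole (0.7857 to each of 7 players), which exceeds 1, so the social optimum is full contribution: group total = 5.500 × 112 = 616.00.
Efficiency loss = 616.00 − 112 = 504.00.

504.00 hours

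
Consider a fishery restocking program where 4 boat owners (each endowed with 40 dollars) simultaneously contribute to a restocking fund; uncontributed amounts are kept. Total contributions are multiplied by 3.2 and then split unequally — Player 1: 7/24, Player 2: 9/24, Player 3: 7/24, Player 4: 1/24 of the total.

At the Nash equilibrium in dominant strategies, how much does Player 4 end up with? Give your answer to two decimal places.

For player j, contributing a unit is worthwhile iff 3.2 × (j's share) ≥ 1, i.e. iff j's share is at least 0.3125.
Only Player 2 (9/24) clears that bar, contributing 40; the remaining 3 contribute 0. Total contributed: 40.
Player 4 keeps 40 and receives 3.2 × 40 × 1/24 = 5.33 from the restocking fund, for a payoff of 45.33.

45.33 dollars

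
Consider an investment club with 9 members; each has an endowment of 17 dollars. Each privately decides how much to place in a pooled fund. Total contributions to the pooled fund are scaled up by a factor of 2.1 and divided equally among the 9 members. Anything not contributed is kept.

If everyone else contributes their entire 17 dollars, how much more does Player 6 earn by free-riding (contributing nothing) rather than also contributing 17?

Switching from a contribution of 17 to 0 lets Player 6 keep an extra 17 dollars, but lowers the pooled fund by 17, which costs Player 6 their own share of that drop: 2.1/9 × 17 = 3.97.
Net gain = 17 − 3.97 = 13.03. The private return per contributed unit (0.2333) is below 1, so free-riding is indeed the best response regardless of what the others do.

13.03 dollars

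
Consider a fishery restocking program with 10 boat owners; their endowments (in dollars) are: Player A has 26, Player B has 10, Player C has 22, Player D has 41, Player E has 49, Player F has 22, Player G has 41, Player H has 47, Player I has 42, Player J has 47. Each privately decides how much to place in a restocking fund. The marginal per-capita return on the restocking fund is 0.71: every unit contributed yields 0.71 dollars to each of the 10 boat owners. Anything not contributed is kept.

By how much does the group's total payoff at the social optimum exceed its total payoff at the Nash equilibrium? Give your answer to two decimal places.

2116.70 dollars

The private return per contributed unit is 0.71 < 1 for everyone, so the Nash equilibrium is zero contribution and the group total is Σ E_j = 26 + 10 + 22 + 41 + 49 + 22 + 41 + 47 + 42 + 47 = 347.
Each contributed unit returns 7.100 to the group, so the social optimum is full contribution by everyone: group total = 7.100 × 347 = 2463.70.
Efficiency loss = (7.100 − 1) × 347 = 2116.70.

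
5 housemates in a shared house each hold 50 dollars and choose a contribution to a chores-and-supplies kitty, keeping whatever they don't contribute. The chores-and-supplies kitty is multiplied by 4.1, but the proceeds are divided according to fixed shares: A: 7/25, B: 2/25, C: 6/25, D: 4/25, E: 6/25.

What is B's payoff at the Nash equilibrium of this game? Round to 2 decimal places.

Each unit j contributes comes back to j as 4.1 × (j's share), so j prefers to contribute only if that share exceeds 1/4.1 = 0.2439; otherwise keeping the unit dominates.
The only share above 0.2439 is A's 7/25, contributing 50; the remaining 4 contribute 0. Total contributed: 50.
B keeps 50 and receives 4.1 × 50 × 2/25 = 16.40 from the chores-and-supplies kitty, for a payoff of 66.40.

66.40 dollars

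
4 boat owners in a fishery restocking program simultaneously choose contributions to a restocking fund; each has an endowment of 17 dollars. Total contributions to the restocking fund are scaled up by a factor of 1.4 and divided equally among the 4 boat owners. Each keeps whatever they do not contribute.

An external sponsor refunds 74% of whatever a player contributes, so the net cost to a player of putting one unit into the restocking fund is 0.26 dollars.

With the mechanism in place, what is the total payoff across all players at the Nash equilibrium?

145.52 dollars

Under the mechanism each unit contributed yields (1.4/4) / 0.26 = 1.3462 back to its contributor per unit of net cost, which exceeds 1, making full contribution the dominant choice for everyone.
At the Nash equilibrium everyone contributes 17. Group total payoff = 4 × (17 × 0.74 + 1.4 × 17) = 145.52.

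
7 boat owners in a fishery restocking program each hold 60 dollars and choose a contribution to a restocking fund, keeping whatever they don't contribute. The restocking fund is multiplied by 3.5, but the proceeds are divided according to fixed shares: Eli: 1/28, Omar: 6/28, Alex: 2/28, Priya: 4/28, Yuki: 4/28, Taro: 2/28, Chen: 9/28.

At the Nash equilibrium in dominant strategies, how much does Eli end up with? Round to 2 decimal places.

A player with share s gets back 3.5·s per unit contributed, so full contribution is dominant for anyone with s > 1/3.5 = 0.2857 and zero contribution is dominant for anyone below.
Chen alone (share 9/28) is above the threshold, contributing 60; the remaining 6 contribute 0. Total contributed: 60.
Eli keeps 60 and receives 3.5 × 60 × 1/28 = 7.50 from the restocking fund, for a payoff of 67.50.

67.50 dollars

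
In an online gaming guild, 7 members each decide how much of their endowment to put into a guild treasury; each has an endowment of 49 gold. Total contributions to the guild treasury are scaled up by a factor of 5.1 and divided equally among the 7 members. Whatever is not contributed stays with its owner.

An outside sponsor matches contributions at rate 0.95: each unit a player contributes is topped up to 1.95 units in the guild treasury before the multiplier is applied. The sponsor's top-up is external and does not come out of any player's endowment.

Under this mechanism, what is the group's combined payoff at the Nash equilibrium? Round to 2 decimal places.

The effective private return per unit is now 5.1 × 1.95 / 7 = 1.4207 > 1, so every player's dominant strategy flips to full contribution.
So the Nash equilibrium is full contribution by all 7; the group earns 5.1 × 1.95 × 343 = 3411.14.

3411.14 gold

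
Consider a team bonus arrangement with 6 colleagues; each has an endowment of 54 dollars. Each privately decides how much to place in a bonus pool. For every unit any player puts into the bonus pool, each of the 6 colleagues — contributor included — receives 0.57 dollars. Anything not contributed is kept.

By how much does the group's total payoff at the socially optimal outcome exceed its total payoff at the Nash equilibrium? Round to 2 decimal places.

The private return per contributed unit is 0.57 < 1, so contributing 0 is dominant for every player. At the Nash equilibrium everyone keeps their 54, and the group total is 6 × 54 = 324.
Each contributed unit returns 3.420 to the group as a whole (0.57 to each of 6 players), which exceeds 1, so the social optimum is full contribution: group total = 3.420 × 324 = 1108.08.
Efficiency loss = 1108.08 − 324 = 784.08.

784.08 dollars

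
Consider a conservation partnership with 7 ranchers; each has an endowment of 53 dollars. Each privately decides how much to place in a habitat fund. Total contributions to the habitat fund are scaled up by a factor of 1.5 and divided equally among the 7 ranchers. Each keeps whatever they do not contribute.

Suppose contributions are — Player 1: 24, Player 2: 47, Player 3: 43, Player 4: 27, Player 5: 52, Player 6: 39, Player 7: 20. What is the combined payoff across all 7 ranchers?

497.00 dollars

Total contributed: 24 + 47 + 43 + 27 + 52 + 39 + 20 = 252; total kept: 7 × 53 − 252 = 119.
The habitat fund pays out 1.5 × 252 = 378.00 in aggregate.
Group total = 119 + 378.00 = 497.00.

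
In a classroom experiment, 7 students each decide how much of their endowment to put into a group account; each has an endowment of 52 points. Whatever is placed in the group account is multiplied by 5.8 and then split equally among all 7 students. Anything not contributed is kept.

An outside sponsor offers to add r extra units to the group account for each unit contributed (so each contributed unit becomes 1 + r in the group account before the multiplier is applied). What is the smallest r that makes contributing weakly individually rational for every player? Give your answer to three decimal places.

0.207

With matching at rate r, one contributed unit becomes (1 + r) in the group account and returns 5.8 × (1 + r) / 7 to the contributor.
Setting this equal to 1: 1 + r = 7/5.8 = 1.2069.
So the minimum matching rate is r = 1.2069 − 1 = 0.207.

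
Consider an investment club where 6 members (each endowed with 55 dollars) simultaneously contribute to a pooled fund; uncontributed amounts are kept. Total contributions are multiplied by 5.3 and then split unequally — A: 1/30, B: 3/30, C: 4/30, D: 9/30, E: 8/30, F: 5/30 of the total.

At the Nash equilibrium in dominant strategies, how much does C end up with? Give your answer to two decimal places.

132.73 dollars

Player j's private return per contributed unit is 5.3 × (j's share). Contributing is weakly dominant for j when that share is at least 1/5.3 = 0.1887, and contributing 0 is dominant otherwise.
D and E are above the threshold, contributing 55 each; the remaining 4 contribute 0. Total contributed: 110.
C keeps 55 and receives 5.3 × 110 × 4/30 = 77.73 from the pooled fund, for a payoff of 132.73.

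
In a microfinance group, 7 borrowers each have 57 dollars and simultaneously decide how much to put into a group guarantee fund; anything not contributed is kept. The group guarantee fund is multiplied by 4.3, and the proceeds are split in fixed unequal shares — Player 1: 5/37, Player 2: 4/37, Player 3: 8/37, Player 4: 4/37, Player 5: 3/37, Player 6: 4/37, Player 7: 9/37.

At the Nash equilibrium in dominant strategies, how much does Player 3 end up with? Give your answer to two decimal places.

109.99 dollars

Player j's private return per contributed unit is 4.3 × (j's share). Contributing is weakly dominant for j when that share is at least 1/4.3 = 0.2326, and contributing 0 is dominant otherwise.
Player 7 alone (share 9/37) is above the threshold, contributing 57; the remaining 6 contribute 0. Total contributed: 57.
Player 3 keeps 57 and receives 4.3 × 57 × 8/37 = 52.99 from the group guarantee fund, for a payoff of 109.99.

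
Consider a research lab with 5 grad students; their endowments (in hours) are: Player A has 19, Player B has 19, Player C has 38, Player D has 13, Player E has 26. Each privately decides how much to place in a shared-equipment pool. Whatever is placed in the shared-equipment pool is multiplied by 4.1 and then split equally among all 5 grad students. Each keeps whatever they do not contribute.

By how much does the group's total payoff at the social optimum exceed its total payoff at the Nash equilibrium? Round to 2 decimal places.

356.50 hours

The private return per contributed unit is 4.1/5 = 0.8200 < 1 for every player regardless of endowment, so the Nash equilibrium is zero contribution and the group total is Σ E_j = 19 + 19 + 38 + 13 + 26 = 115.
Each contributed unit returns 4.100 to the group, so the social optimum is full contribution by everyone: group total = 4.100 × 115 = 471.50.
Efficiency loss = (4.100 − 1) × 115 = 356.50.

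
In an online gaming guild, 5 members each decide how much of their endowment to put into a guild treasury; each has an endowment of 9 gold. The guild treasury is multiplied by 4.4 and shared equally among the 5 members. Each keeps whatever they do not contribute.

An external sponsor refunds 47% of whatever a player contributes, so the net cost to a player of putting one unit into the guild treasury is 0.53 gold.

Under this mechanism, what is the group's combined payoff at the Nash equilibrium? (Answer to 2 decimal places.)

219.15 gold

Under the mechanism each unit contributed yields (4.4/5) / 0.53 = 1.6604 back to its contributor per unit of net cost, which exceeds 1, making full contribution the dominant choice for everyone.
At the Nash equilibrium everyone contributes 9. Group total payoff = 5 × (9 × 0.47 + 4.4 × 9) = 219.15.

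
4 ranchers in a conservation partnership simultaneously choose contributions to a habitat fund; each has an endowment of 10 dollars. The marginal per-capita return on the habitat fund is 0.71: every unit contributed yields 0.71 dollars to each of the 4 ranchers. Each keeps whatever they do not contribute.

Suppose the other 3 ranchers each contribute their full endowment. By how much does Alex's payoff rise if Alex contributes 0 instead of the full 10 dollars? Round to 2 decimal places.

2.90 dollars

Switching from a contribution of 10 to 0 lets Alex keep an extra 10 dollars, but lowers the habitat fund by 10, which costs Alex their own share of that drop: 0.71 × 10 = 7.10.
Net gain = 10 − 7.10 = 2.90. The private return per contributed unit (0.71) is below 1, so free-riding is indeed the best response regardless of what the others do.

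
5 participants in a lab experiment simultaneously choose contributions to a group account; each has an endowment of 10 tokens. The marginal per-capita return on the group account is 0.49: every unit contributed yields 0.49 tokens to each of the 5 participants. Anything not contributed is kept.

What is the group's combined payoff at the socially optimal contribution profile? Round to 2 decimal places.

122.50 tokens

Each contributed unit returns 2.450 to the group as a whole (0.49 to each of 5 players), which exceeds 1, so the social optimum is full contribution: group total = 2.450 × 50 = 122.50.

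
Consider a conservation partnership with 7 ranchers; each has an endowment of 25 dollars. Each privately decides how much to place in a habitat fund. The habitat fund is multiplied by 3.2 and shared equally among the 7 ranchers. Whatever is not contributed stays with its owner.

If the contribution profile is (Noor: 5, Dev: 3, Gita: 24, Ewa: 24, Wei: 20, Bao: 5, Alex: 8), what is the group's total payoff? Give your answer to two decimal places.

370.80 dollars

Total contributed: 5 + 3 + 24 + 24 + 20 + 5 + 8 = 89; total kept: 7 × 25 − 89 = 86.
The habitat fund pays out 3.2 × 89 = 284.80 in aggregate.
Group total = 86 + 284.80 = 370.80.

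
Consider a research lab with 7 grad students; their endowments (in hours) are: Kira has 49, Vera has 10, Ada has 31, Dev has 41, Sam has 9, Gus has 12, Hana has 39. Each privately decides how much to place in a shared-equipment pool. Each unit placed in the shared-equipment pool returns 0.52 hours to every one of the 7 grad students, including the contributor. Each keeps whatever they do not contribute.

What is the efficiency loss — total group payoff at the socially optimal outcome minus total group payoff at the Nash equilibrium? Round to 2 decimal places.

504.24 hours

The private return per contributed unit is 0.52 < 1 for everyone, so the Nash equilibrium is zero contribution and the group total is Σ E_j = 49 + 10 + 31 + 41 + 9 + 12 + 39 = 191.
Each contributed unit returns 3.640 to the group, so the social optimum is full contribution by everyone: group total = 3.640 × 191 = 695.24.
Efficiency loss = (3.640 − 1) × 191 = 504.24.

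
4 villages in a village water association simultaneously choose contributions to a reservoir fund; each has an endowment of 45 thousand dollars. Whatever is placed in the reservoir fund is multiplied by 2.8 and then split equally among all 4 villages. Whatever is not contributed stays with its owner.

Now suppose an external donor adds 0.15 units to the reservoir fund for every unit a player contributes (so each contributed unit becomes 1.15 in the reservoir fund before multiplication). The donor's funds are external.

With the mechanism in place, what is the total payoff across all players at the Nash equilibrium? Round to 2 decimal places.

180.00 thousand dollars

The effective private return is 2.8 × 1.15 / 4 = 0.8050, which is still under 1, so the mechanism doesn't change anyone's dominant strategy: zero contribution.
At the Nash equilibrium no one contributes; group total payoff = 4 × 45 = 180.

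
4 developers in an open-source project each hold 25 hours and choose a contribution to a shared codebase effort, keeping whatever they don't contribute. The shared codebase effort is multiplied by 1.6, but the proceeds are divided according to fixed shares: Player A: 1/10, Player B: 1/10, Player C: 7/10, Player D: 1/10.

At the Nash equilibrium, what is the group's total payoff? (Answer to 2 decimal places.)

Each unit j contributes comes back to j as 1.6 × (j's share), so j prefers to contribute only if that share exceeds 1/1.6 = 0.6250; otherwise keeping the unit dominates.
Only Player C (7/10) clears that bar, contributing 25; the remaining 3 contribute 0. Total contributed: 25.
The shared codebase effort pays out 1.6 × 25 = 40.00 in total (split across the unequal shares, but the aggregate is all that matters for the group sum).
The 3 free-riders keep 25 each, adding 75. Group total = 75 + 40.00 = 115.00.

115.00 hours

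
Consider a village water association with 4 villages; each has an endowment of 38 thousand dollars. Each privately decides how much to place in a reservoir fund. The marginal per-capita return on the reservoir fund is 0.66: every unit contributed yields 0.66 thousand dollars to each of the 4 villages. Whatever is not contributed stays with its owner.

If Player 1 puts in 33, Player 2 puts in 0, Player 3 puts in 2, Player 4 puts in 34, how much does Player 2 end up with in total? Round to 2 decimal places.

83.54 thousand dollars

Total contributed: 33 + 0 + 2 + 34 = 69.
Each receives 0.66 × 69 = 45.54 from the reservoir fund.
Player 2 keeps 38 − 0 = 38, so Player 2's payoff is 38 + 45.54 = 83.54.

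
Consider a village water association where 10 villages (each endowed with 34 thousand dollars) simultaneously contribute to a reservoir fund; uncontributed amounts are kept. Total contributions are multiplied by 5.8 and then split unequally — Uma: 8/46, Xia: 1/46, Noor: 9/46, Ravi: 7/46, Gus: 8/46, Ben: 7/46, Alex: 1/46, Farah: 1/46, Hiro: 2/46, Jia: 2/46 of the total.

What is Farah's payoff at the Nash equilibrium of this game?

For player j, contributing a unit is worthwhile iff 5.8 × (j's share) ≥ 1, i.e. iff j's share is at least 0.1724.
Uma, Noor and Gus clear that bar, contributing 34 each; the remaining 7 contribute 0. Total contributed: 102.
Farah keeps 34 and receives 5.8 × 102 × 1/46 = 12.86 from the reservoir fund, for a payoff of 46.86.

46.86 thousand dollars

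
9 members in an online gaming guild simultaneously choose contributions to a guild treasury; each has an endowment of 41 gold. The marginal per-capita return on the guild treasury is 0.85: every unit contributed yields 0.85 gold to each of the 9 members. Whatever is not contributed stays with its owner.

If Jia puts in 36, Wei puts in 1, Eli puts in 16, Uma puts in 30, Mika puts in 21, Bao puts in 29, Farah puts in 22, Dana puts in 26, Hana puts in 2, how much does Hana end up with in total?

194.55 gold

Total contributed: 36 + 1 + 16 + 30 + 21 + 29 + 22 + 26 + 2 = 183.
Each receives 0.85 × 183 = 155.55 from the guild treasury.
Hana keeps 41 − 2 = 39, so Hana's payoff is 39 + 155.55 = 194.55.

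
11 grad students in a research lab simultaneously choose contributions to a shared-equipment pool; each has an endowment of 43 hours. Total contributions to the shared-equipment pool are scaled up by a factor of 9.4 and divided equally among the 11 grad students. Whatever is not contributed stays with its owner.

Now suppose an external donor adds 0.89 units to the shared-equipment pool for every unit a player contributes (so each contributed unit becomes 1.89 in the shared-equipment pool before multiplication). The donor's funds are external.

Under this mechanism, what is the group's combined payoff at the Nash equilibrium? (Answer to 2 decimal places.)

Under the mechanism each unit contributed yields 9.4 × 1.89 / 11 = 1.6151 back to its contributor per unit of net cost, which exceeds 1, making full contribution the dominant choice for everyone.
At the Nash equilibrium everyone contributes 43. Group total payoff = 9.4 × 1.89 × 473 = 8403.32.

8403.32 hours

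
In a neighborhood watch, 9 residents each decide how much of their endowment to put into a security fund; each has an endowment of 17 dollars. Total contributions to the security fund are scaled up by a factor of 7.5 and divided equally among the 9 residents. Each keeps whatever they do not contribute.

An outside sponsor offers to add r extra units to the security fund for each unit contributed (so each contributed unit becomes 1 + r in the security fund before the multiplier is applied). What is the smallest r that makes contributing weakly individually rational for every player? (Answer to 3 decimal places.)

With matching at rate r, one contributed unit becomes (1 + r) in the security fund and returns 7.5 × (1 + r) / 9 to the contributor.
Setting this equal to 1: 1 + r = 9/7.5 = 1.2000.
So the minimum matching rate is r = 1.2000 − 1 = 0.200.

0.200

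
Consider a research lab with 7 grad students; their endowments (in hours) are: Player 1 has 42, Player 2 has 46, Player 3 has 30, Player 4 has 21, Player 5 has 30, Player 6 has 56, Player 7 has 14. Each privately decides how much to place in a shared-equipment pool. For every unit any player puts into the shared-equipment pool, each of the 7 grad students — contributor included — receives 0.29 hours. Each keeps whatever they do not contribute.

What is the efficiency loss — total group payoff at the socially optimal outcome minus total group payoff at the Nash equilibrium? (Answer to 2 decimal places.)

The private return per contributed unit is 0.29 < 1 for everyone, so the Nash equilibrium is zero contribution and the group total is Σ E_j = 42 + 46 + 30 + 21 + 30 + 56 + 14 = 239.
Each contributed unit returns 2.030 to the group, so the social optimum is full contribution by everyone: group total = 2.030 × 239 = 485.17.
Efficiency loss = (2.030 − 1) × 239 = 246.17.

246.17 hours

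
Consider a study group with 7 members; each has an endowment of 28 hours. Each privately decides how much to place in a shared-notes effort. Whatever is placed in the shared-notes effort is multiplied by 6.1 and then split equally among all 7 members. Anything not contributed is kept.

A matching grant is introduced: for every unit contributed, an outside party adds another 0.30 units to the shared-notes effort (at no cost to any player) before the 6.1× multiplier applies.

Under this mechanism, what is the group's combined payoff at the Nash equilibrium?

1554.28 hours

With the mechanism, a contributed unit returns 6.1 × 1.30 / 7 = 1.1329 per unit of net cost to the contributor — now above 1 — so contributing fully is weakly dominant for every player.
At the Nash equilibrium everyone contributes 28. Group total payoff = 6.1 × 1.30 × 196 = 1554.28.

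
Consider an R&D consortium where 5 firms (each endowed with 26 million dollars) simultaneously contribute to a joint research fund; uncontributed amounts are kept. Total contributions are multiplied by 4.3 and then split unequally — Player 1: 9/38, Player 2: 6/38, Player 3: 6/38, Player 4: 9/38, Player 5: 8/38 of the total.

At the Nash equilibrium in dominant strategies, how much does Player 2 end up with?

For player j, contributing a unit is worthwhile iff 4.3 × (j's share) ≥ 1, i.e. iff j's share is at least 0.2326.
Player 1 and Player 4 are above the threshold, contributing 26 each; the remaining 3 contribute 0. Total contributed: 52.
Player 2 keeps 26 and receives 4.3 × 52 × 6/38 = 35.31 from the joint research fund, for a payoff of 61.31.

61.31 million dollars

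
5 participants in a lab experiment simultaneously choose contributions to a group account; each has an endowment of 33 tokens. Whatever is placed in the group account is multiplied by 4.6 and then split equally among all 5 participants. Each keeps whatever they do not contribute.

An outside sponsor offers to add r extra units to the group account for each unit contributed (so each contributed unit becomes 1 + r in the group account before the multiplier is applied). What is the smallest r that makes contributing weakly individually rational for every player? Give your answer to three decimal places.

0.087

With matching at rate r, one contributed unit becomes (1 + r) in the group account and returns 4.6 × (1 + r) / 5 to the contributor.
Setting this equal to 1: 1 + r = 5/4.6 = 1.0870.
So the minimum matching rate is r = 1.0870 − 1 = 0.087.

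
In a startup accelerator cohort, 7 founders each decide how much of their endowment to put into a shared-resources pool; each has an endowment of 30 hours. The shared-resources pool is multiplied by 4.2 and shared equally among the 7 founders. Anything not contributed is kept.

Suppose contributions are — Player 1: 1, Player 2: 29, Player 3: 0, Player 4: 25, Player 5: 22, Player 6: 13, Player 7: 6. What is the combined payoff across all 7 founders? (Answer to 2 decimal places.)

Total contributed: 1 + 29 + 0 + 25 + 22 + 13 + 6 = 96; total kept: 7 × 30 − 96 = 114.
The shared-resources pool pays out 4.2 × 96 = 403.20 in aggregate.
Group total = 114 + 403.20 = 517.20.

517.20 hours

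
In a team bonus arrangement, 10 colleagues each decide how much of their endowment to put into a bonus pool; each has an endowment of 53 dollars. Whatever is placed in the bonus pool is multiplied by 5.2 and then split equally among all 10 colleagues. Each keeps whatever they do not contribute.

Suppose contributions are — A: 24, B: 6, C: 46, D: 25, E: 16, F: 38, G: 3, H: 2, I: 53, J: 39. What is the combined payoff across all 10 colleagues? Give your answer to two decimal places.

Total contributed: 24 + 6 + 46 + 25 + 16 + 38 + 3 + 2 + 53 + 39 = 252; total kept: 10 × 53 − 252 = 278.
The bonus pool pays out 5.2 × 252 = 1310.40 in aggregate.
Group total = 278 + 1310.40 = 1588.40.

1588.40 dollars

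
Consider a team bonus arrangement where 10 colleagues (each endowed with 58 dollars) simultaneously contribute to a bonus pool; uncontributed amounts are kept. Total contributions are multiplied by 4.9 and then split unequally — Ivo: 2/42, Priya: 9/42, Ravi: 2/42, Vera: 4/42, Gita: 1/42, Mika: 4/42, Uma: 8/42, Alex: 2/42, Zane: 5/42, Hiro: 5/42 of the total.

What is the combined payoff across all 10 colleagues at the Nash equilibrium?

806.20 dollars

Each unit j contributes comes back to j as 4.9 × (j's share), so j prefers to contribute only if that share exceeds 1/4.9 = 0.2041; otherwise keeping the unit dominates.
Priya alone (share 9/42) is above the threshold, contributing 58; the remaining 9 contribute 0. Total contributed: 58.
The bonus pool pays out 4.9 × 58 = 284.20 in total (split across the unequal shares, but the aggregate is all that matters for the group sum).
The 9 free-riders keep 58 each, adding 522. Group total = 522 + 284.20 = 806.20.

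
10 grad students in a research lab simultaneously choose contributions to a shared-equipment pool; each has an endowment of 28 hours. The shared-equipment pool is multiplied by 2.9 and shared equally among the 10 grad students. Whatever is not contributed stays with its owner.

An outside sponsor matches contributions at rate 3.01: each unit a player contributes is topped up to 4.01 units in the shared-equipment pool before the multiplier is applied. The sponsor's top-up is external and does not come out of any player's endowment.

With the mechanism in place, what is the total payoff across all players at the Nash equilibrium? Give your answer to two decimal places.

3256.12 hours

Under the mechanism each unit contributed yields 2.9 × 4.01 / 10 = 1.1629 back to its contributor per unit of net cost, which exceeds 1, making full contribution the dominant choice for everyone.
At the Nash equilibrium everyone contributes 28. Group total payoff = 2.9 × 4.01 × 280 = 3256.12.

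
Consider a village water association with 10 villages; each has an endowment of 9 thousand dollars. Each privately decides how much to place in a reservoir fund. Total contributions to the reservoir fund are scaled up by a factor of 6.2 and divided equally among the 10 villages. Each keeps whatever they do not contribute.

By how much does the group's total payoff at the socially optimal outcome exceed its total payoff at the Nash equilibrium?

Each contributed unit returns 6.2/10 = 0.6200 to its contributor — below 1 — so contributing 0 is dominant for every player. At the Nash equilibrium everyone keeps their 9, and the group total is 10 × 9 = 90.
Each contributed unit returns 6.200 to the group as a whole (0.6200 to each of 10 players), which exceeds 1, so the social optimum is full contribution: group total = 6.200 × 90 = 558.00.
Efficiency loss = 558.00 − 90 = 468.00.

468.00 thousand dollars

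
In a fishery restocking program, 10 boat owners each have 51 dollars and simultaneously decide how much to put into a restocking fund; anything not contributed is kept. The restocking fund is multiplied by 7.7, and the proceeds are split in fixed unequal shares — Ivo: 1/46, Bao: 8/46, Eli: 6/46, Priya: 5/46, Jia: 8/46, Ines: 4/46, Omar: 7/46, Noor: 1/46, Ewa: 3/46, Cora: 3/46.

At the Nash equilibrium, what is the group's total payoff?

1876.80 dollars

For player j, contributing a unit is worthwhile iff 7.7 × (j's share) ≥ 1, i.e. iff j's share is at least 0.1299.
The shares above 0.1299 belong to Bao, Eli, Jia and Omar, contributing 51 each; the remaining 6 contribute 0. Total contributed: 204.
The restocking fund pays out 7.7 × 204 = 1570.80 in total (split across the unequal shares, but the aggregate is all that matters for the group sum).
The 6 free-riders keep 51 each, adding 306. Group total = 306 + 1570.80 = 1876.80.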